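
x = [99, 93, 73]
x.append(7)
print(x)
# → [99, 93, 73, 7]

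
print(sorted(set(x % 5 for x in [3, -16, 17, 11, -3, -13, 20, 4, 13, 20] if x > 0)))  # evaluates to [0, 1, 2, 3, 4]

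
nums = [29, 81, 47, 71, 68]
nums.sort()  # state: [29, 47, 68, 71, 81]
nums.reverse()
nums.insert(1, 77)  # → [81, 77, 71, 68, 47, 29]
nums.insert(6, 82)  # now [81, 77, 71, 68, 47, 29, 82]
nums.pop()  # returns 82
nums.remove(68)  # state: [81, 77, 71, 47, 29]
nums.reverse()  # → [29, 47, 71, 77, 81]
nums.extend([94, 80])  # [29, 47, 71, 77, 81, 94, 80]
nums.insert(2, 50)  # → [29, 47, 50, 71, 77, 81, 94, 80]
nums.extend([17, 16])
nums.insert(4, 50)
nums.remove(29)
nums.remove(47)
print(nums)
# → [50, 71, 50, 77, 81, 94, 80, 17, 16]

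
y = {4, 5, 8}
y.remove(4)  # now {5, 8}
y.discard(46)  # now {5, 8}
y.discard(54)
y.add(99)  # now {5, 8, 99}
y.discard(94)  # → {5, 8, 99}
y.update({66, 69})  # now {5, 8, 66, 69, 99}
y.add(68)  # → {5, 8, 66, 68, 69, 99}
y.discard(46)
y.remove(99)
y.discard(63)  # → {5, 8, 66, 68, 69}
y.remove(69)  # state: {5, 8, 66, 68}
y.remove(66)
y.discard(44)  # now {5, 8, 68}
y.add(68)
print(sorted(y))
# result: [5, 8, 68]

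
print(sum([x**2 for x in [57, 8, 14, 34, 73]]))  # 9994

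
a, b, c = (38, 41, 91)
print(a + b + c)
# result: 170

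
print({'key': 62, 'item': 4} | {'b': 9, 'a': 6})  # {'key': 62, 'item': 4, 'b': 9, 'a': 6}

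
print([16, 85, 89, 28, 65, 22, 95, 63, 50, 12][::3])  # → [16, 28, 95, 12]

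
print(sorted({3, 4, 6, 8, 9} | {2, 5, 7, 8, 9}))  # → [2, 3, 4, 5, 6, 7, 8, 9]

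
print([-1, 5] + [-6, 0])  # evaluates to [-1, 5, -6, 0]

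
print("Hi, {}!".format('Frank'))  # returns Hi, Frank!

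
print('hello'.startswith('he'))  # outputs True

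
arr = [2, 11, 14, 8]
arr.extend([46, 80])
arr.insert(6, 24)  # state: [2, 11, 14, 8, 46, 80, 24]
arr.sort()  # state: [2, 8, 11, 14, 24, 46, 80]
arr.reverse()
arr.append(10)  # [80, 46, 24, 14, 11, 8, 2, 10]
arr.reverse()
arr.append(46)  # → [10, 2, 8, 11, 14, 24, 46, 80, 46]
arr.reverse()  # [46, 80, 46, 24, 14, 11, 8, 2, 10]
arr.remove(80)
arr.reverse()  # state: [10, 2, 8, 11, 14, 24, 46, 46]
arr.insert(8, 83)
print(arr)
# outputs [10, 2, 8, 11, 14, 24, 46, 46, 83]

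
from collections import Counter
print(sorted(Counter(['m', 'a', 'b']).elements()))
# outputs ['a', 'b', 'm']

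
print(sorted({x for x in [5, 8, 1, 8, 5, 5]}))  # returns [1, 5, 8]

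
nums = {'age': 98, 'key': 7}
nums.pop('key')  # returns 7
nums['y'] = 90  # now {'age': 98, 'y': 90}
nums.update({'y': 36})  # {'age': 98, 'y': 36}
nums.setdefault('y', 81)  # 36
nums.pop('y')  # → 36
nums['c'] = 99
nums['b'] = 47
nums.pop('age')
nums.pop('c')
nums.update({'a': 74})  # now {'b': 47, 'a': 74}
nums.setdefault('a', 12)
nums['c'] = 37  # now {'b': 47, 'a': 74, 'c': 37}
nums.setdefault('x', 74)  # 74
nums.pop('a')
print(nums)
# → {'b': 47, 'c': 37, 'x': 74}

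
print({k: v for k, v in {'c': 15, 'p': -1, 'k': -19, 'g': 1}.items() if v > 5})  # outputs {'c': 15}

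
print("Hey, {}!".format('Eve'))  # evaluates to Hey, Eve!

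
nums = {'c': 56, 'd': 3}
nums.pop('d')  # 3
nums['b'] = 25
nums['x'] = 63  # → {'c': 56, 'b': 25, 'x': 63}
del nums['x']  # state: {'c': 56, 'b': 25}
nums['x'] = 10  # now {'c': 56, 'b': 25, 'x': 10}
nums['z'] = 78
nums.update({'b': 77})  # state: {'c': 56, 'b': 77, 'x': 10, 'z': 78}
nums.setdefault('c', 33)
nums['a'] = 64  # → {'c': 56, 'b': 77, 'x': 10, 'z': 78, 'a': 64}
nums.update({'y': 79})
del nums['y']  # {'c': 56, 'b': 77, 'x': 10, 'z': 78, 'a': 64}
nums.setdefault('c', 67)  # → 56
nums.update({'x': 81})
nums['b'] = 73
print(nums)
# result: {'c': 56, 'b': 73, 'x': 81, 'z': 78, 'a': 64}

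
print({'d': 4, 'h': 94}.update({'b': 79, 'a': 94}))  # None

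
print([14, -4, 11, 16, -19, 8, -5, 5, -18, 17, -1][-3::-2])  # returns [-18, -5, -19, 11, 14]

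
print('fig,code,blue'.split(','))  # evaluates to ['fig', 'code', 'blue']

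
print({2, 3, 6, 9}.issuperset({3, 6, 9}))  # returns True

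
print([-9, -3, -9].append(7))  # None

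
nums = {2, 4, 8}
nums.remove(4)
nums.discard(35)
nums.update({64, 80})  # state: {2, 8, 64, 80}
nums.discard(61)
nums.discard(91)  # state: {2, 8, 64, 80}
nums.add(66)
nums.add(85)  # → {2, 8, 64, 66, 80, 85}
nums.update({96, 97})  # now {2, 8, 64, 66, 80, 85, 96, 97}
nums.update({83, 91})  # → {2, 8, 64, 66, 80, 83, 85, 91, 96, 97}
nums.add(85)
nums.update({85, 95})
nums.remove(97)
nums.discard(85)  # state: {2, 8, 64, 66, 80, 83, 91, 95, 96}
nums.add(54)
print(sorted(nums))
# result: [2, 8, 54, 64, 66, 80, 83, 91, 95, 96]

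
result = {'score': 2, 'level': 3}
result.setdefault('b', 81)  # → 81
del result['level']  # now {'score': 2, 'b': 81}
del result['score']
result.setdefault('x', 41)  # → 41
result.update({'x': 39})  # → {'b': 81, 'x': 39}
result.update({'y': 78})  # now {'b': 81, 'x': 39, 'y': 78}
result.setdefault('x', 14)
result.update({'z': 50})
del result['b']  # {'x': 39, 'y': 78, 'z': 50}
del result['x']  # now {'y': 78, 'z': 50}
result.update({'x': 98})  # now {'y': 78, 'z': 50, 'x': 98}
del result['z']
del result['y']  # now {'x': 98}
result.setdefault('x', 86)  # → 98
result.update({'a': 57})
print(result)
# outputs {'x': 98, 'a': 57}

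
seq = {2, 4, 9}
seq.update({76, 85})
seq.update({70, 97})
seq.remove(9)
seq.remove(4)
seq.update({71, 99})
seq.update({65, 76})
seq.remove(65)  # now {2, 70, 71, 76, 85, 97, 99}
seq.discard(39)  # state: {2, 70, 71, 76, 85, 97, 99}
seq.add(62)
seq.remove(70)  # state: {2, 62, 71, 76, 85, 97, 99}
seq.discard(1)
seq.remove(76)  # {2, 62, 71, 85, 97, 99}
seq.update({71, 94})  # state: {2, 62, 71, 85, 94, 97, 99}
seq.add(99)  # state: {2, 62, 71, 85, 94, 97, 99}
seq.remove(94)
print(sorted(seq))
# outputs [2, 62, 71, 85, 97, 99]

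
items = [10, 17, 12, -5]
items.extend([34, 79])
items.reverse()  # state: [79, 34, -5, 12, 17, 10]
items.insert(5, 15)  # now [79, 34, -5, 12, 17, 15, 10]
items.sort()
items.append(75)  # [-5, 10, 12, 15, 17, 34, 79, 75]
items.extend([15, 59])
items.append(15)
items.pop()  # 15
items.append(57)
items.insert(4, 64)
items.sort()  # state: [-5, 10, 12, 15, 15, 17, 34, 57, 59, 64, 75, 79]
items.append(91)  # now [-5, 10, 12, 15, 15, 17, 34, 57, 59, 64, 75, 79, 91]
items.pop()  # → 91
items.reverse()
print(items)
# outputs [79, 75, 64, 59, 57, 34, 17, 15, 15, 12, 10, -5]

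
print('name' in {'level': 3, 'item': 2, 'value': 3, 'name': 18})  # True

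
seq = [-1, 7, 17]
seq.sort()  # [-1, 7, 17]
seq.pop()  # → 17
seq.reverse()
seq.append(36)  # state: [7, -1, 36]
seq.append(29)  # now [7, -1, 36, 29]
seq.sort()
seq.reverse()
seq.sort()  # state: [-1, 7, 29, 36]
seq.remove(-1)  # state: [7, 29, 36]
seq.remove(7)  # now [29, 36]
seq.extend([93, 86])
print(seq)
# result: [29, 36, 93, 86]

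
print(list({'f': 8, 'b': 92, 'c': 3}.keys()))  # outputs ['f', 'b', 'c']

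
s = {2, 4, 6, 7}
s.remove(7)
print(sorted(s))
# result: [2, 4, 6]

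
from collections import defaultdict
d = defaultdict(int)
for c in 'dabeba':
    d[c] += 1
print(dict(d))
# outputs {'d': 1, 'a': 2, 'b': 2, 'e': 1}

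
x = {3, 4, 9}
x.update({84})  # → {3, 4, 9, 84}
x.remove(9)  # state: {3, 4, 84}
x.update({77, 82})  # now {3, 4, 77, 82, 84}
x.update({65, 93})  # {3, 4, 65, 77, 82, 84, 93}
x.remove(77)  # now {3, 4, 65, 82, 84, 93}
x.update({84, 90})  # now {3, 4, 65, 82, 84, 90, 93}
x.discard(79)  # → {3, 4, 65, 82, 84, 90, 93}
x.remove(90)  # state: {3, 4, 65, 82, 84, 93}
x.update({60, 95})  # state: {3, 4, 60, 65, 82, 84, 93, 95}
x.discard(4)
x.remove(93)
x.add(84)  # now {3, 60, 65, 82, 84, 95}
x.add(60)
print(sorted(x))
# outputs [3, 60, 65, 82, 84, 95]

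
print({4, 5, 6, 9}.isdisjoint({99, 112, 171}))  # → True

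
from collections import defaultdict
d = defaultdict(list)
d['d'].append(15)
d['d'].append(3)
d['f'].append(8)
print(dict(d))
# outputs {'d': [15, 3], 'f': [8]}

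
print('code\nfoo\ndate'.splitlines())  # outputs ['code', 'foo', 'date']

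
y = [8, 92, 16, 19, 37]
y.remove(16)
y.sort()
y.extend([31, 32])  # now [8, 19, 37, 92, 31, 32]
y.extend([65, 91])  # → [8, 19, 37, 92, 31, 32, 65, 91]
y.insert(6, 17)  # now [8, 19, 37, 92, 31, 32, 17, 65, 91]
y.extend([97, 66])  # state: [8, 19, 37, 92, 31, 32, 17, 65, 91, 97, 66]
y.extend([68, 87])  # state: [8, 19, 37, 92, 31, 32, 17, 65, 91, 97, 66, 68, 87]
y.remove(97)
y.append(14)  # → [8, 19, 37, 92, 31, 32, 17, 65, 91, 66, 68, 87, 14]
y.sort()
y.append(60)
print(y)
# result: [8, 14, 17, 19, 31, 32, 37, 65, 66, 68, 87, 91, 92, 60]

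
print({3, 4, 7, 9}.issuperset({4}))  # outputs True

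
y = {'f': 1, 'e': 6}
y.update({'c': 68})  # {'f': 1, 'e': 6, 'c': 68}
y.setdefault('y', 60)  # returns 60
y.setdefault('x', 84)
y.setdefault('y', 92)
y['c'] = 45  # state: {'f': 1, 'e': 6, 'c': 45, 'y': 60, 'x': 84}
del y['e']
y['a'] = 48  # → {'f': 1, 'c': 45, 'y': 60, 'x': 84, 'a': 48}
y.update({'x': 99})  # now {'f': 1, 'c': 45, 'y': 60, 'x': 99, 'a': 48}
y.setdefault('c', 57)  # 45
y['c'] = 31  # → {'f': 1, 'c': 31, 'y': 60, 'x': 99, 'a': 48}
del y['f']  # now {'c': 31, 'y': 60, 'x': 99, 'a': 48}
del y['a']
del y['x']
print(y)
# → {'c': 31, 'y': 60}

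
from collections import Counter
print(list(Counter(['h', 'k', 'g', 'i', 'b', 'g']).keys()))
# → ['h', 'k', 'g', 'i', 'b']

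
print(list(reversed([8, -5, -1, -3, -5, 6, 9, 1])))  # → [1, 9, 6, -5, -3, -1, -5, 8]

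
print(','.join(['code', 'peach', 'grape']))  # code,peach,grape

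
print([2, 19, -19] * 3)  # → [2, 19, -19, 2, 19, -19, 2, 19, -19]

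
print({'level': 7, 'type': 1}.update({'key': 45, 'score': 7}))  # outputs None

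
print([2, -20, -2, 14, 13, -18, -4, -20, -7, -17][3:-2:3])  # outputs [14, -4]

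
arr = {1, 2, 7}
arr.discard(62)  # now {1, 2, 7}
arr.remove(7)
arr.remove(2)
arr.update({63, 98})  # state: {1, 63, 98}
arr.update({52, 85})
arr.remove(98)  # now {1, 52, 63, 85}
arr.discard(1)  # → {52, 63, 85}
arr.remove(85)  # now {52, 63}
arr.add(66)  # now {52, 63, 66}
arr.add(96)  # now {52, 63, 66, 96}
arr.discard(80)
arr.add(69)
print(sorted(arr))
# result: [52, 63, 66, 69, 96]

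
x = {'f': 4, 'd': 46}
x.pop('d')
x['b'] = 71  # {'f': 4, 'b': 71}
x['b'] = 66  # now {'f': 4, 'b': 66}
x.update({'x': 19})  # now {'f': 4, 'b': 66, 'x': 19}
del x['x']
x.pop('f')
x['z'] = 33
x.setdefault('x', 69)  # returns 69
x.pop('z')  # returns 33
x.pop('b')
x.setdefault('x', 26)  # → 69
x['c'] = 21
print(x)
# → {'x': 69, 'c': 21}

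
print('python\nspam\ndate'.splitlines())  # ['python', 'spam', 'date']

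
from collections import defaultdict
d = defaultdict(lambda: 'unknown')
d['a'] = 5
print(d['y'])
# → unknown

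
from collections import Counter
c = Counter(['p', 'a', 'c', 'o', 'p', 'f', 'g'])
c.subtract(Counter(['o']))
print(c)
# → Counter({'p': 2, 'a': 1, 'c': 1, 'f': 1, 'g': 1, 'o': 0})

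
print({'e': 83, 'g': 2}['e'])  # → 83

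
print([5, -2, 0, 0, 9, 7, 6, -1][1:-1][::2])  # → [-2, 0, 7]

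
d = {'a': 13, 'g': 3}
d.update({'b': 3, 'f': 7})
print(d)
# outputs {'a': 13, 'g': 3, 'b': 3, 'f': 7}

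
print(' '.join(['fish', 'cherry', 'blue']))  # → fish cherry blue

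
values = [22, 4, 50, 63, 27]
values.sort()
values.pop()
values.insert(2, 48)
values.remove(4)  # [22, 48, 27, 50]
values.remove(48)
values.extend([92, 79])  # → [22, 27, 50, 92, 79]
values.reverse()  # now [79, 92, 50, 27, 22]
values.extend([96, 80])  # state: [79, 92, 50, 27, 22, 96, 80]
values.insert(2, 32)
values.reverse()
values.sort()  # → [22, 27, 32, 50, 79, 80, 92, 96]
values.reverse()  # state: [96, 92, 80, 79, 50, 32, 27, 22]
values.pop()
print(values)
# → [96, 92, 80, 79, 50, 32, 27]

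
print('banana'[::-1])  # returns ananab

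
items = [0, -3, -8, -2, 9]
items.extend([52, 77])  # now [0, -3, -8, -2, 9, 52, 77]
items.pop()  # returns 77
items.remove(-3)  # [0, -8, -2, 9, 52]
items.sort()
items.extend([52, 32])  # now [-8, -2, 0, 9, 52, 52, 32]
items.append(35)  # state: [-8, -2, 0, 9, 52, 52, 32, 35]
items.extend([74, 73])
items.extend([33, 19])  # [-8, -2, 0, 9, 52, 52, 32, 35, 74, 73, 33, 19]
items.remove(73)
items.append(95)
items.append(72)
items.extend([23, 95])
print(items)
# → [-8, -2, 0, 9, 52, 52, 32, 35, 74, 33, 19, 95, 72, 23, 95]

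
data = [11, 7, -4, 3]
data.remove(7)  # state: [11, -4, 3]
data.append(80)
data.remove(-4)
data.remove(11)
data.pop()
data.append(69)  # [3, 69]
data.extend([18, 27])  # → [3, 69, 18, 27]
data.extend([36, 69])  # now [3, 69, 18, 27, 36, 69]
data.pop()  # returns 69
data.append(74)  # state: [3, 69, 18, 27, 36, 74]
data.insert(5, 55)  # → [3, 69, 18, 27, 36, 55, 74]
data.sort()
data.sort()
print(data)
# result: [3, 18, 27, 36, 55, 69, 74]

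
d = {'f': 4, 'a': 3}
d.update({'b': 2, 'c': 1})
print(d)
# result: {'f': 4, 'a': 3, 'b': 2, 'c': 1}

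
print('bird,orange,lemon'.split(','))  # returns ['bird', 'orange', 'lemon']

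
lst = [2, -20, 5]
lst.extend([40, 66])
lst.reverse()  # [66, 40, 5, -20, 2]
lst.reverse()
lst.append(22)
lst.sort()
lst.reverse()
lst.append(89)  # [66, 40, 22, 5, 2, -20, 89]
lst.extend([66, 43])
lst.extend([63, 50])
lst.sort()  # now [-20, 2, 5, 22, 40, 43, 50, 63, 66, 66, 89]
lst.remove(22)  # [-20, 2, 5, 40, 43, 50, 63, 66, 66, 89]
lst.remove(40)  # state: [-20, 2, 5, 43, 50, 63, 66, 66, 89]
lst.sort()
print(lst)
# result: [-20, 2, 5, 43, 50, 63, 66, 66, 89]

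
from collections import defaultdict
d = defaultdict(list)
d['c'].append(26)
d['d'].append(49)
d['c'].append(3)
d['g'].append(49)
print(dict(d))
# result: {'c': [26, 3], 'd': [49], 'g': [49]}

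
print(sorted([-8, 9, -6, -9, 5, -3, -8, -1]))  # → [-9, -8, -8, -6, -3, -1, 5, 9]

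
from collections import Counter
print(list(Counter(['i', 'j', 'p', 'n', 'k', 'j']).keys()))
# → ['i', 'j', 'p', 'n', 'k']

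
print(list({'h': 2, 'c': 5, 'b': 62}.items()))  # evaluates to [('h', 2), ('c', 5), ('b', 62)]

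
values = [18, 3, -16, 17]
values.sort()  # [-16, 3, 17, 18]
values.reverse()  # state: [18, 17, 3, -16]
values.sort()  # [-16, 3, 17, 18]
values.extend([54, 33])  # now [-16, 3, 17, 18, 54, 33]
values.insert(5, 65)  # [-16, 3, 17, 18, 54, 65, 33]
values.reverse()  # [33, 65, 54, 18, 17, 3, -16]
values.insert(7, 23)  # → [33, 65, 54, 18, 17, 3, -16, 23]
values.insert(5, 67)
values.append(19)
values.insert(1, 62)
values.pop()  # 19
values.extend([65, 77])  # [33, 62, 65, 54, 18, 17, 67, 3, -16, 23, 65, 77]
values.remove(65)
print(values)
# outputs [33, 62, 54, 18, 17, 67, 3, -16, 23, 65, 77]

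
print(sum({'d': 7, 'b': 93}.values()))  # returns 100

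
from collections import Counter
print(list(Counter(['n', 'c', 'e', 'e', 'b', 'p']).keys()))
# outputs ['n', 'c', 'e', 'b', 'p']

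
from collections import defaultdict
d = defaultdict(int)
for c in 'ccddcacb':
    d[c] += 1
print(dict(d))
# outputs {'c': 4, 'd': 2, 'a': 1, 'b': 1}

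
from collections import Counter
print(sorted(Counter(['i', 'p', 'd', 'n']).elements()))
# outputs ['d', 'i', 'n', 'p']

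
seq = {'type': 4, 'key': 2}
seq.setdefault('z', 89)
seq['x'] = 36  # {'type': 4, 'key': 2, 'z': 89, 'x': 36}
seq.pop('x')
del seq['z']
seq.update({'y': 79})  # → {'type': 4, 'key': 2, 'y': 79}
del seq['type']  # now {'key': 2, 'y': 79}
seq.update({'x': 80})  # {'key': 2, 'y': 79, 'x': 80}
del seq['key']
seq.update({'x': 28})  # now {'y': 79, 'x': 28}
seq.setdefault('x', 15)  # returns 28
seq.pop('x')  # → 28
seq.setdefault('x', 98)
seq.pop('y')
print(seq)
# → {'x': 98}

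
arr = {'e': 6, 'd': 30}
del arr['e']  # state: {'d': 30}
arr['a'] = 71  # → {'d': 30, 'a': 71}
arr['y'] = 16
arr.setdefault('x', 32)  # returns 32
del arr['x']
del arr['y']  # {'d': 30, 'a': 71}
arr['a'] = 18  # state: {'d': 30, 'a': 18}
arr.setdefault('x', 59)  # 59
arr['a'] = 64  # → {'d': 30, 'a': 64, 'x': 59}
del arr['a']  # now {'d': 30, 'x': 59}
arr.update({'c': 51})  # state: {'d': 30, 'x': 59, 'c': 51}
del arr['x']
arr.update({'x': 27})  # {'d': 30, 'c': 51, 'x': 27}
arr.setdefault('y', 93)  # 93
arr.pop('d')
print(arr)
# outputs {'c': 51, 'x': 27, 'y': 93}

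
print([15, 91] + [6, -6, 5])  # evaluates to [15, 91, 6, -6, 5]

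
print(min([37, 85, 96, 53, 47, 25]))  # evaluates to 25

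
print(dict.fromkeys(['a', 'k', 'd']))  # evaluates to {'a': None, 'k': None, 'd': None}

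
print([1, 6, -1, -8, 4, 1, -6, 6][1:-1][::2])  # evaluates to [6, -8, 1]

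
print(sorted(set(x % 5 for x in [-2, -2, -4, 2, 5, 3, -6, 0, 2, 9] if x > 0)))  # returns [0, 2, 3, 4]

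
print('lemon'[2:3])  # m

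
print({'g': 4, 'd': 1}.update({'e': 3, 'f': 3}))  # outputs None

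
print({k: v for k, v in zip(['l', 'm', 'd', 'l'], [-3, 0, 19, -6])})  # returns {'l': -6, 'm': 0, 'd': 19}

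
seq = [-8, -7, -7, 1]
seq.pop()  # 1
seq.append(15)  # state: [-8, -7, -7, 15]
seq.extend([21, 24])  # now [-8, -7, -7, 15, 21, 24]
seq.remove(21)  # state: [-8, -7, -7, 15, 24]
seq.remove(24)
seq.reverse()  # [15, -7, -7, -8]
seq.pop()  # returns -8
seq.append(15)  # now [15, -7, -7, 15]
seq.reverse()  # [15, -7, -7, 15]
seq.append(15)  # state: [15, -7, -7, 15, 15]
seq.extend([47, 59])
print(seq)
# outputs [15, -7, -7, 15, 15, 47, 59]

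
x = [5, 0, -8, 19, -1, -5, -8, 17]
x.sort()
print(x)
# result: [-8, -8, -5, -1, 0, 5, 17, 19]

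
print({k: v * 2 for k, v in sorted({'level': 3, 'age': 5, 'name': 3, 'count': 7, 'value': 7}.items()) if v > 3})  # {'age': 10, 'count': 14, 'value': 14}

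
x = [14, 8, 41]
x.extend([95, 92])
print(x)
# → [14, 8, 41, 95, 92]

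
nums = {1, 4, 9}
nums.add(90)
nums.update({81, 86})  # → {1, 4, 9, 81, 86, 90}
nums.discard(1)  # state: {4, 9, 81, 86, 90}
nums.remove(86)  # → {4, 9, 81, 90}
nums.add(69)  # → {4, 9, 69, 81, 90}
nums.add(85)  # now {4, 9, 69, 81, 85, 90}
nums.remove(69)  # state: {4, 9, 81, 85, 90}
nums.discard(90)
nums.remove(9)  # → {4, 81, 85}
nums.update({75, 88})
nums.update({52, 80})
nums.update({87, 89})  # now {4, 52, 75, 80, 81, 85, 87, 88, 89}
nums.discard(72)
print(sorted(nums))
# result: [4, 52, 75, 80, 81, 85, 87, 88, 89]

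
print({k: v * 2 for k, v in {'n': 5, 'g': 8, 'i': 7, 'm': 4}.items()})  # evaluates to {'n': 10, 'g': 16, 'i': 14, 'm': 8}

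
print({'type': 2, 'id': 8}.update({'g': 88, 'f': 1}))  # None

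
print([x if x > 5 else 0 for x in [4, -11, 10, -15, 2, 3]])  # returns [0, 0, 10, 0, 0, 0]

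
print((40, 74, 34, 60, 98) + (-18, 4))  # (40, 74, 34, 60, 98, -18, 4)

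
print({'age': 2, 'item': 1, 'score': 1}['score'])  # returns 1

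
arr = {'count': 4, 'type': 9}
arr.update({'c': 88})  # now {'count': 4, 'type': 9, 'c': 88}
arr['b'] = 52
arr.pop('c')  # 88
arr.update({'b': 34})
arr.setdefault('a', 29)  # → 29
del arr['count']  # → {'type': 9, 'b': 34, 'a': 29}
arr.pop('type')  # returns 9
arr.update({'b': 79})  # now {'b': 79, 'a': 29}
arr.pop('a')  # 29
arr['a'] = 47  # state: {'b': 79, 'a': 47}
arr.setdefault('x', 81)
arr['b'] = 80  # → {'b': 80, 'a': 47, 'x': 81}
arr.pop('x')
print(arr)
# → {'b': 80, 'a': 47}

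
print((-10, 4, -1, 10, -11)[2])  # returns -1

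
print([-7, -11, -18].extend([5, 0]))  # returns None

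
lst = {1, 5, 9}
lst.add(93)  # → {1, 5, 9, 93}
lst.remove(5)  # {1, 9, 93}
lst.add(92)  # {1, 9, 92, 93}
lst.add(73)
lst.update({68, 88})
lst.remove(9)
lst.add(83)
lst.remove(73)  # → {1, 68, 83, 88, 92, 93}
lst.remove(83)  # {1, 68, 88, 92, 93}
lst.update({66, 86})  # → {1, 66, 68, 86, 88, 92, 93}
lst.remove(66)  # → {1, 68, 86, 88, 92, 93}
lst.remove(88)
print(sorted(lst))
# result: [1, 68, 86, 92, 93]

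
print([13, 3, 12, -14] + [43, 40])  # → [13, 3, 12, -14, 43, 40]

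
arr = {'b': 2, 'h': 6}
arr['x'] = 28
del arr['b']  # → {'h': 6, 'x': 28}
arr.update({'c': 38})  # {'h': 6, 'x': 28, 'c': 38}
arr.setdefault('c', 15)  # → 38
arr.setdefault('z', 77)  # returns 77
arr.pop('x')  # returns 28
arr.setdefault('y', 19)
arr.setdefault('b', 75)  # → 75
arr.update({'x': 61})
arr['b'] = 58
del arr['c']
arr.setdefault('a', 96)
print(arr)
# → {'h': 6, 'z': 77, 'y': 19, 'b': 58, 'x': 61, 'a': 96}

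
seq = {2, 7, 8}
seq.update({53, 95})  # {2, 7, 8, 53, 95}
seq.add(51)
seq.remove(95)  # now {2, 7, 8, 51, 53}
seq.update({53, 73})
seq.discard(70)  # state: {2, 7, 8, 51, 53, 73}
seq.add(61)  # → {2, 7, 8, 51, 53, 61, 73}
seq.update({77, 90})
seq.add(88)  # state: {2, 7, 8, 51, 53, 61, 73, 77, 88, 90}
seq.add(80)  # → {2, 7, 8, 51, 53, 61, 73, 77, 80, 88, 90}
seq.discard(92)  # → {2, 7, 8, 51, 53, 61, 73, 77, 80, 88, 90}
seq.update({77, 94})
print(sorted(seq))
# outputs [2, 7, 8, 51, 53, 61, 73, 77, 80, 88, 90, 94]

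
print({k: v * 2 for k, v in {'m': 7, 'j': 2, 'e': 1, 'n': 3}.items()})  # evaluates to {'m': 14, 'j': 4, 'e': 2, 'n': 6}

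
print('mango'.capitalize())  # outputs Mango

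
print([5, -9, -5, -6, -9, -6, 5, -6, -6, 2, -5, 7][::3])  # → [5, -6, 5, 2]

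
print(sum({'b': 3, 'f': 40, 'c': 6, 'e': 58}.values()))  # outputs 107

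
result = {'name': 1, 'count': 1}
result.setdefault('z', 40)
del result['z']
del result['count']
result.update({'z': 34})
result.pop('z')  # 34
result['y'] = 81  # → {'name': 1, 'y': 81}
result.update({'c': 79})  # {'name': 1, 'y': 81, 'c': 79}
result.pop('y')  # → 81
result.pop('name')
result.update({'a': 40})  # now {'c': 79, 'a': 40}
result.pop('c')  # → 79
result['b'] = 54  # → {'a': 40, 'b': 54}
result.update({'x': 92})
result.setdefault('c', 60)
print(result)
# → {'a': 40, 'b': 54, 'x': 92, 'c': 60}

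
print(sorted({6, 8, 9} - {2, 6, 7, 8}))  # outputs [9]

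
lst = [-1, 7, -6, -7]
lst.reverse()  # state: [-7, -6, 7, -1]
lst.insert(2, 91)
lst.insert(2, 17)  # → [-7, -6, 17, 91, 7, -1]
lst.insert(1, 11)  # [-7, 11, -6, 17, 91, 7, -1]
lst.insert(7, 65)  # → [-7, 11, -6, 17, 91, 7, -1, 65]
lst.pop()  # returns 65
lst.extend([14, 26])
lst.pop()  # 26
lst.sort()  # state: [-7, -6, -1, 7, 11, 14, 17, 91]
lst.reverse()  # [91, 17, 14, 11, 7, -1, -6, -7]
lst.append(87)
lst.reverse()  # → [87, -7, -6, -1, 7, 11, 14, 17, 91]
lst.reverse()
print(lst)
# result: [91, 17, 14, 11, 7, -1, -6, -7, 87]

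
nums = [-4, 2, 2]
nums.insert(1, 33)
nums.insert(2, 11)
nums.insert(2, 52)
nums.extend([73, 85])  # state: [-4, 33, 52, 11, 2, 2, 73, 85]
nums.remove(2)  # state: [-4, 33, 52, 11, 2, 73, 85]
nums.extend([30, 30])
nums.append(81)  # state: [-4, 33, 52, 11, 2, 73, 85, 30, 30, 81]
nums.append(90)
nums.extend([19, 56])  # [-4, 33, 52, 11, 2, 73, 85, 30, 30, 81, 90, 19, 56]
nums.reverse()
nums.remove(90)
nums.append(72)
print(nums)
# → [56, 19, 81, 30, 30, 85, 73, 2, 11, 52, 33, -4, 72]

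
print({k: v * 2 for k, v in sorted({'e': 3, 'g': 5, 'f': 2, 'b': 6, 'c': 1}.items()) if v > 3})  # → {'b': 12, 'g': 10}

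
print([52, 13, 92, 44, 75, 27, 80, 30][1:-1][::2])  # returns [13, 44, 27]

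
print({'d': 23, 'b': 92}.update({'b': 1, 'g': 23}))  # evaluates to None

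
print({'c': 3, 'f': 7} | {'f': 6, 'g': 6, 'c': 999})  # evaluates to {'c': 999, 'f': 6, 'g': 6}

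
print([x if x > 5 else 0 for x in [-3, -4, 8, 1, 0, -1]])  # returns [0, 0, 8, 0, 0, 0]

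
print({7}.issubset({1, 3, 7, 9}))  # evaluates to True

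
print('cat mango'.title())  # Cat Mango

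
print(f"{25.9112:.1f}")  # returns 25.9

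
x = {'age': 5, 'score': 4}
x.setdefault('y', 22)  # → 22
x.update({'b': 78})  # {'age': 5, 'score': 4, 'y': 22, 'b': 78}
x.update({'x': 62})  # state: {'age': 5, 'score': 4, 'y': 22, 'b': 78, 'x': 62}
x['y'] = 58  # {'age': 5, 'score': 4, 'y': 58, 'b': 78, 'x': 62}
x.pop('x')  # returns 62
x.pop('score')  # 4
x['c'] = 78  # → {'age': 5, 'y': 58, 'b': 78, 'c': 78}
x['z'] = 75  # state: {'age': 5, 'y': 58, 'b': 78, 'c': 78, 'z': 75}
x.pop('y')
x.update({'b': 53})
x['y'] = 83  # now {'age': 5, 'b': 53, 'c': 78, 'z': 75, 'y': 83}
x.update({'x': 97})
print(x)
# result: {'age': 5, 'b': 53, 'c': 78, 'z': 75, 'y': 83, 'x': 97}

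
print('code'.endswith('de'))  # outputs True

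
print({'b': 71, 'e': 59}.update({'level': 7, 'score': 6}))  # None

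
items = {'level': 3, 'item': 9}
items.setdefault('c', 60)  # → 60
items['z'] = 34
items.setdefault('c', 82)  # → 60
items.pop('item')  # 9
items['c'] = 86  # {'level': 3, 'c': 86, 'z': 34}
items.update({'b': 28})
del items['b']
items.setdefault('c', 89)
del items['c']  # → {'level': 3, 'z': 34}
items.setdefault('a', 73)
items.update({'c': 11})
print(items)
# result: {'level': 3, 'z': 34, 'a': 73, 'c': 11}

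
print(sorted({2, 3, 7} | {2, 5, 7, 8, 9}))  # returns [2, 3, 5, 7, 8, 9]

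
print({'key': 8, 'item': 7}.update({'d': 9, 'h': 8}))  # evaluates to None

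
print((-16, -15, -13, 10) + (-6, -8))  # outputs (-16, -15, -13, 10, -6, -8)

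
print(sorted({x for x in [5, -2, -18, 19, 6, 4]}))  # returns [-18, -2, 4, 5, 6, 19]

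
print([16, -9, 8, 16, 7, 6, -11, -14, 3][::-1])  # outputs [3, -14, -11, 6, 7, 16, 8, -9, 16]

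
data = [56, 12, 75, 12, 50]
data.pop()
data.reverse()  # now [12, 75, 12, 56]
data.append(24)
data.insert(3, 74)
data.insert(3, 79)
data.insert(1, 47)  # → [12, 47, 75, 12, 79, 74, 56, 24]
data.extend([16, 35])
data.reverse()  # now [35, 16, 24, 56, 74, 79, 12, 75, 47, 12]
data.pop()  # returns 12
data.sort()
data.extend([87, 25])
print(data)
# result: [12, 16, 24, 35, 47, 56, 74, 75, 79, 87, 25]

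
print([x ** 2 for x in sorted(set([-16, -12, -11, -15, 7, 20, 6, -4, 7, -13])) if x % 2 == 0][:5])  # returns [256, 144, 16, 36, 400]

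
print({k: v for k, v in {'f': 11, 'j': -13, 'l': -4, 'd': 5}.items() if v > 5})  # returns {'f': 11}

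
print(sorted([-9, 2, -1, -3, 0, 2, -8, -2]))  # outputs [-9, -8, -3, -2, -1, 0, 2, 2]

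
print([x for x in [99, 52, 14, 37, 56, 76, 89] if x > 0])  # [99, 52, 14, 37, 56, 76, 89]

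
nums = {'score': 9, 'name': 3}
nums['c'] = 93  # {'score': 9, 'name': 3, 'c': 93}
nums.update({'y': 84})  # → {'score': 9, 'name': 3, 'c': 93, 'y': 84}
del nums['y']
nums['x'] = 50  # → {'score': 9, 'name': 3, 'c': 93, 'x': 50}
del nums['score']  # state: {'name': 3, 'c': 93, 'x': 50}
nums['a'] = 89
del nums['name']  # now {'c': 93, 'x': 50, 'a': 89}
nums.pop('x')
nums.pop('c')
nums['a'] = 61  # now {'a': 61}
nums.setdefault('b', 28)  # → 28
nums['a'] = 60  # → {'a': 60, 'b': 28}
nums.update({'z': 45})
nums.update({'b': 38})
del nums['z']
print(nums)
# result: {'a': 60, 'b': 38}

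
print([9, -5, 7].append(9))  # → None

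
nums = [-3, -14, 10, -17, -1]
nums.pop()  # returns -1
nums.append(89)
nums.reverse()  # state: [89, -17, 10, -14, -3]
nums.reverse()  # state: [-3, -14, 10, -17, 89]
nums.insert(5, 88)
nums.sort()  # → [-17, -14, -3, 10, 88, 89]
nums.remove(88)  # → [-17, -14, -3, 10, 89]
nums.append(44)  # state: [-17, -14, -3, 10, 89, 44]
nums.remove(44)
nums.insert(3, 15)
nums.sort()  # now [-17, -14, -3, 10, 15, 89]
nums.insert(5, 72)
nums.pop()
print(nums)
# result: [-17, -14, -3, 10, 15, 72]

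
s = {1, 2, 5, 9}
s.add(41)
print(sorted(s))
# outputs [1, 2, 5, 9, 41]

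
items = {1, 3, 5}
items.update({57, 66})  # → {1, 3, 5, 57, 66}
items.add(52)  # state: {1, 3, 5, 52, 57, 66}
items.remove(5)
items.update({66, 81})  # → {1, 3, 52, 57, 66, 81}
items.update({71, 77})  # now {1, 3, 52, 57, 66, 71, 77, 81}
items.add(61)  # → {1, 3, 52, 57, 61, 66, 71, 77, 81}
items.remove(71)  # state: {1, 3, 52, 57, 61, 66, 77, 81}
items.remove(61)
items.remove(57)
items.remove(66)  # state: {1, 3, 52, 77, 81}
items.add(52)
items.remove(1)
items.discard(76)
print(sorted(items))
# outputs [3, 52, 77, 81]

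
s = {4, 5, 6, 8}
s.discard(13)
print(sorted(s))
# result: [4, 5, 6, 8]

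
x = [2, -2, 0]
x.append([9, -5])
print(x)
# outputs [2, -2, 0, [9, -5]]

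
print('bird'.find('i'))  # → 1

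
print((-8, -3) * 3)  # (-8, -3, -8, -3, -8, -3)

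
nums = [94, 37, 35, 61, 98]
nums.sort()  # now [35, 37, 61, 94, 98]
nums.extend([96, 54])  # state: [35, 37, 61, 94, 98, 96, 54]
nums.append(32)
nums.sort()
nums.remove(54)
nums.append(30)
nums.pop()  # 30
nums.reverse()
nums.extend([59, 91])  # [98, 96, 94, 61, 37, 35, 32, 59, 91]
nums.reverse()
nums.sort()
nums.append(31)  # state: [32, 35, 37, 59, 61, 91, 94, 96, 98, 31]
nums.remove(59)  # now [32, 35, 37, 61, 91, 94, 96, 98, 31]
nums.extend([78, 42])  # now [32, 35, 37, 61, 91, 94, 96, 98, 31, 78, 42]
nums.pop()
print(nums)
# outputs [32, 35, 37, 61, 91, 94, 96, 98, 31, 78]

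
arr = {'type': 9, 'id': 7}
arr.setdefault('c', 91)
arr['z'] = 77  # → {'type': 9, 'id': 7, 'c': 91, 'z': 77}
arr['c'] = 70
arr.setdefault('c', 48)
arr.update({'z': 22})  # {'type': 9, 'id': 7, 'c': 70, 'z': 22}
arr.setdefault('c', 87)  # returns 70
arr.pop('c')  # 70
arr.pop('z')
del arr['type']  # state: {'id': 7}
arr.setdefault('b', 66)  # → 66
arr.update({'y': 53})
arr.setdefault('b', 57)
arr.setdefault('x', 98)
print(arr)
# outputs {'id': 7, 'b': 66, 'y': 53, 'x': 98}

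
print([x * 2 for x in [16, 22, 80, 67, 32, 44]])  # [32, 44, 160, 134, 64, 88]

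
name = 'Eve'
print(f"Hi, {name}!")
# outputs Hi, Eve!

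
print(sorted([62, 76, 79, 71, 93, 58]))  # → [58, 62, 71, 76, 79, 93]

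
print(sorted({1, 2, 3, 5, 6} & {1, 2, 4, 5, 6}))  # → [1, 2, 5, 6]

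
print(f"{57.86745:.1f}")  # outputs 57.9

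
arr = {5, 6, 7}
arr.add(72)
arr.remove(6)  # {5, 7, 72}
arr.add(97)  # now {5, 7, 72, 97}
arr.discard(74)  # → {5, 7, 72, 97}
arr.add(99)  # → {5, 7, 72, 97, 99}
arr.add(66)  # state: {5, 7, 66, 72, 97, 99}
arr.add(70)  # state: {5, 7, 66, 70, 72, 97, 99}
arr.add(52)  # {5, 7, 52, 66, 70, 72, 97, 99}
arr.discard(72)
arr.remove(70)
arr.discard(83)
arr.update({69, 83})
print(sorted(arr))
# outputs [5, 7, 52, 66, 69, 83, 97, 99]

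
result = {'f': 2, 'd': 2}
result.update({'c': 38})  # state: {'f': 2, 'd': 2, 'c': 38}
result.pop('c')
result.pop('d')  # 2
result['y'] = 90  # {'f': 2, 'y': 90}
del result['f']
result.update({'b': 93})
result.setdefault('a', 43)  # 43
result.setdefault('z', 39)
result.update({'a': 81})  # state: {'y': 90, 'b': 93, 'a': 81, 'z': 39}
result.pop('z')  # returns 39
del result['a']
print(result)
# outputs {'y': 90, 'b': 93}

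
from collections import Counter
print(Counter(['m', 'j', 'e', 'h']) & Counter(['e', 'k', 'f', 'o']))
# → Counter({'e': 1})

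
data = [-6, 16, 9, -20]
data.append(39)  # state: [-6, 16, 9, -20, 39]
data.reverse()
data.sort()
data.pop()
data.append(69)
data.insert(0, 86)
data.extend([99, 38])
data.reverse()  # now [38, 99, 69, 16, 9, -6, -20, 86]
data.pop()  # 86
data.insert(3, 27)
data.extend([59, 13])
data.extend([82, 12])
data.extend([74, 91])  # [38, 99, 69, 27, 16, 9, -6, -20, 59, 13, 82, 12, 74, 91]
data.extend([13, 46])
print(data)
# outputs [38, 99, 69, 27, 16, 9, -6, -20, 59, 13, 82, 12, 74, 91, 13, 46]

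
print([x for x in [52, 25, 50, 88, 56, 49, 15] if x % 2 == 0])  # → [52, 50, 88, 56]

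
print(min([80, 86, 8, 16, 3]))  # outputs 3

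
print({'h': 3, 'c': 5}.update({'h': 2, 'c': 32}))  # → None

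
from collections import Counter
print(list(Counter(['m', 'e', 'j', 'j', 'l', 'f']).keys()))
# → ['m', 'e', 'j', 'l', 'f']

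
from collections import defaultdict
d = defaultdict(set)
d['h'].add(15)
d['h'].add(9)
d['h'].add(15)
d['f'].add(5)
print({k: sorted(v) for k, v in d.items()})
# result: {'h': [9, 15], 'f': [5]}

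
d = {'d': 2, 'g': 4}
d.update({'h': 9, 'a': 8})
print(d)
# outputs {'d': 2, 'g': 4, 'h': 9, 'a': 8}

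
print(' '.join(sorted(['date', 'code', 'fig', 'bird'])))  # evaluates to bird code date fig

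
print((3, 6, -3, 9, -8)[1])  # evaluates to 6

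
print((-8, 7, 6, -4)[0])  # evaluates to -8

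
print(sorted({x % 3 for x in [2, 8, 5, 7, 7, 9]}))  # [0, 1, 2]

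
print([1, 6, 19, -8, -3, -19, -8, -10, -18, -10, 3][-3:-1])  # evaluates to [-18, -10]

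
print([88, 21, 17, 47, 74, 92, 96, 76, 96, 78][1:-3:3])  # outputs [21, 74]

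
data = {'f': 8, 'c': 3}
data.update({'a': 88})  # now {'f': 8, 'c': 3, 'a': 88}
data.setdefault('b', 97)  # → 97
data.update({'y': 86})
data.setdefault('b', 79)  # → 97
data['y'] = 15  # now {'f': 8, 'c': 3, 'a': 88, 'b': 97, 'y': 15}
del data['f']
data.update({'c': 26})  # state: {'c': 26, 'a': 88, 'b': 97, 'y': 15}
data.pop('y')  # 15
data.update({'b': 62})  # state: {'c': 26, 'a': 88, 'b': 62}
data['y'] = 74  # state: {'c': 26, 'a': 88, 'b': 62, 'y': 74}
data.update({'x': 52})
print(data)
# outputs {'c': 26, 'a': 88, 'b': 62, 'y': 74, 'x': 52}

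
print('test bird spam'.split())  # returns ['test', 'bird', 'spam']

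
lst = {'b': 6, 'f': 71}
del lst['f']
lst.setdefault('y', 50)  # 50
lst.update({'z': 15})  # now {'b': 6, 'y': 50, 'z': 15}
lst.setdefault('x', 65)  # 65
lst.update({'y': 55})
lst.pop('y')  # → 55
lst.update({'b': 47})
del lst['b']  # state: {'z': 15, 'x': 65}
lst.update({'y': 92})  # {'z': 15, 'x': 65, 'y': 92}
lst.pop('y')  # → 92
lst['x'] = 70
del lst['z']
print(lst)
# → {'x': 70}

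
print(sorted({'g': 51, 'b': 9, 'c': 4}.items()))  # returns [('b', 9), ('c', 4), ('g', 51)]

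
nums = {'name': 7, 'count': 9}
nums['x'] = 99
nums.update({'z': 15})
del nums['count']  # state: {'name': 7, 'x': 99, 'z': 15}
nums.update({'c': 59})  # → {'name': 7, 'x': 99, 'z': 15, 'c': 59}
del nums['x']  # {'name': 7, 'z': 15, 'c': 59}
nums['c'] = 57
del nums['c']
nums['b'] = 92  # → {'name': 7, 'z': 15, 'b': 92}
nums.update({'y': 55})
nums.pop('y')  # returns 55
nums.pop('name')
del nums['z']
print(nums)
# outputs {'b': 92}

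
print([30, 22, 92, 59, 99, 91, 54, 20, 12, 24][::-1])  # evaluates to [24, 12, 20, 54, 91, 99, 59, 92, 22, 30]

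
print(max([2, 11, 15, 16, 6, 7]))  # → 16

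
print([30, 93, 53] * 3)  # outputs [30, 93, 53, 30, 93, 53, 30, 93, 53]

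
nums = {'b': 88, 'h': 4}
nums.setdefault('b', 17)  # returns 88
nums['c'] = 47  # {'b': 88, 'h': 4, 'c': 47}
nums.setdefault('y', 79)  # 79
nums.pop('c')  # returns 47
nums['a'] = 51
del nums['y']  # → {'b': 88, 'h': 4, 'a': 51}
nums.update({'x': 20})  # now {'b': 88, 'h': 4, 'a': 51, 'x': 20}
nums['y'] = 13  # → {'b': 88, 'h': 4, 'a': 51, 'x': 20, 'y': 13}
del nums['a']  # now {'b': 88, 'h': 4, 'x': 20, 'y': 13}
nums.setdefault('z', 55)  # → 55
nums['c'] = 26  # {'b': 88, 'h': 4, 'x': 20, 'y': 13, 'z': 55, 'c': 26}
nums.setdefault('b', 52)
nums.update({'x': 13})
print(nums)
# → {'b': 88, 'h': 4, 'x': 13, 'y': 13, 'z': 55, 'c': 26}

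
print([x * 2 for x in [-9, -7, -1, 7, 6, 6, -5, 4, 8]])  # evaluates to [-18, -14, -2, 14, 12, 12, -10, 8, 16]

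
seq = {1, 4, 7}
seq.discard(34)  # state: {1, 4, 7}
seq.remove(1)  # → {4, 7}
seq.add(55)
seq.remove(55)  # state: {4, 7}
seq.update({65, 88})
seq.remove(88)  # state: {4, 7, 65}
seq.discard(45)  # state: {4, 7, 65}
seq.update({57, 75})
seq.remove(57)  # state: {4, 7, 65, 75}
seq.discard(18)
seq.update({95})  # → {4, 7, 65, 75, 95}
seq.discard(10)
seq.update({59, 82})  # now {4, 7, 59, 65, 75, 82, 95}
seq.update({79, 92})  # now {4, 7, 59, 65, 75, 79, 82, 92, 95}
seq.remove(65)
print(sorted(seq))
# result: [4, 7, 59, 75, 79, 82, 92, 95]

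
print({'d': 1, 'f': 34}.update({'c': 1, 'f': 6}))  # None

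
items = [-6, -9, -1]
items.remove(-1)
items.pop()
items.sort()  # [-6]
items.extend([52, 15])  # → [-6, 52, 15]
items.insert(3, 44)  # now [-6, 52, 15, 44]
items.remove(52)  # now [-6, 15, 44]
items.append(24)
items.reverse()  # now [24, 44, 15, -6]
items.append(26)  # [24, 44, 15, -6, 26]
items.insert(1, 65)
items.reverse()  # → [26, -6, 15, 44, 65, 24]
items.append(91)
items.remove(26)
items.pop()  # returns 91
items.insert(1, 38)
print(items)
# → [-6, 38, 15, 44, 65, 24]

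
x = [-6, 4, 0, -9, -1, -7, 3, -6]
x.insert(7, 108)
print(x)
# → [-6, 4, 0, -9, -1, -7, 3, 108, -6]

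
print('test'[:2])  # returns te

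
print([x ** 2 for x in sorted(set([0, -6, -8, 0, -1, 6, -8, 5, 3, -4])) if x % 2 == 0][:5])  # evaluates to [64, 36, 16, 0, 36]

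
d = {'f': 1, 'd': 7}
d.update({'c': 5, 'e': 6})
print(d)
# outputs {'f': 1, 'd': 7, 'c': 5, 'e': 6}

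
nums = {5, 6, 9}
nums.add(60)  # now {5, 6, 9, 60}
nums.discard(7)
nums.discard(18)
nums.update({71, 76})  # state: {5, 6, 9, 60, 71, 76}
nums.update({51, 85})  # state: {5, 6, 9, 51, 60, 71, 76, 85}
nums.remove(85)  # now {5, 6, 9, 51, 60, 71, 76}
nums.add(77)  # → {5, 6, 9, 51, 60, 71, 76, 77}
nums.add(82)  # {5, 6, 9, 51, 60, 71, 76, 77, 82}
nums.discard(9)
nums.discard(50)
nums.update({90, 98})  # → {5, 6, 51, 60, 71, 76, 77, 82, 90, 98}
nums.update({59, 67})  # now {5, 6, 51, 59, 60, 67, 71, 76, 77, 82, 90, 98}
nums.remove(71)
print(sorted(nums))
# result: [5, 6, 51, 59, 60, 67, 76, 77, 82, 90, 98]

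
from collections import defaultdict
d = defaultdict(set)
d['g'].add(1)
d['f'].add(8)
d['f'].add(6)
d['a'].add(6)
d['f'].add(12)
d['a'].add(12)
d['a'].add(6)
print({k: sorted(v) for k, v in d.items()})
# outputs {'g': [1], 'f': [6, 8, 12], 'a': [6, 12]}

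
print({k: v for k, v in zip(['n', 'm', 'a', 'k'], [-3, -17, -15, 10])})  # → {'n': -3, 'm': -17, 'a': -15, 'k': 10}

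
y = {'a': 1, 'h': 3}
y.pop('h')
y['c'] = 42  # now {'a': 1, 'c': 42}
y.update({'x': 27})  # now {'a': 1, 'c': 42, 'x': 27}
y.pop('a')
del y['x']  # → {'c': 42}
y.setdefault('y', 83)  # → 83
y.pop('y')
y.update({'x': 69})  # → {'c': 42, 'x': 69}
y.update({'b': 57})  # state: {'c': 42, 'x': 69, 'b': 57}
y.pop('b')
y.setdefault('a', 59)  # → 59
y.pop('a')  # 59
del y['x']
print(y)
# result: {'c': 42}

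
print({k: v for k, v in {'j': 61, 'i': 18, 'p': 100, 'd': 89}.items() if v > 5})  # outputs {'j': 61, 'i': 18, 'p': 100, 'd': 89}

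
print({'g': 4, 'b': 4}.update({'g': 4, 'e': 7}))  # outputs None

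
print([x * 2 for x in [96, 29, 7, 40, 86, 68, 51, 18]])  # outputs [192, 58, 14, 80, 172, 136, 102, 36]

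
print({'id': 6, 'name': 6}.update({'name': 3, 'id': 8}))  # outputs None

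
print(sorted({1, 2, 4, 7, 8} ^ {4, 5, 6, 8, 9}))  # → [1, 2, 5, 6, 7, 9]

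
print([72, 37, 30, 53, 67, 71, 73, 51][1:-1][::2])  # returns [37, 53, 71]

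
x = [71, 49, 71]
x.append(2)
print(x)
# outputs [71, 49, 71, 2]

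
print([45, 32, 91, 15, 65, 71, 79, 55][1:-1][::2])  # [32, 15, 71]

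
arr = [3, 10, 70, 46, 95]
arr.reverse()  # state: [95, 46, 70, 10, 3]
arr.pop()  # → 3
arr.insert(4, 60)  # [95, 46, 70, 10, 60]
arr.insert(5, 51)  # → [95, 46, 70, 10, 60, 51]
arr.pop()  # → 51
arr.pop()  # 60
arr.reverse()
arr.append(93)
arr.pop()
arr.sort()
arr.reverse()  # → [95, 70, 46, 10]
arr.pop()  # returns 10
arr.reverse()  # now [46, 70, 95]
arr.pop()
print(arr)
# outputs [46, 70]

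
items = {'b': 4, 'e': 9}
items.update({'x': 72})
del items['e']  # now {'b': 4, 'x': 72}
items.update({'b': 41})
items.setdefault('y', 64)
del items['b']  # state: {'x': 72, 'y': 64}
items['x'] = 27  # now {'x': 27, 'y': 64}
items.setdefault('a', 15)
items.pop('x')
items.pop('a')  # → 15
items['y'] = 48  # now {'y': 48}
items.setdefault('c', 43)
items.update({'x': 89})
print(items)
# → {'y': 48, 'c': 43, 'x': 89}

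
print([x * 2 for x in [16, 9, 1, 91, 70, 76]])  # [32, 18, 2, 182, 140, 152]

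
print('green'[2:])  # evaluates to een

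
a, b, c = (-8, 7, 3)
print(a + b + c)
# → 2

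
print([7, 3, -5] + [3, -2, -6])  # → [7, 3, -5, 3, -2, -6]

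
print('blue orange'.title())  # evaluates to Blue Orange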